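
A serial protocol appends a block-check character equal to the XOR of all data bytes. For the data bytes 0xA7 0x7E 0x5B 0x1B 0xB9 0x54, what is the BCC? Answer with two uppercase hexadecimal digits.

XOR the bytes together:
  start with 0xA7
  0xA7 ⊕ 0x7E = 0xD9
  0xD9 ⊕ 0x5B = 0x82
  0x82 ⊕ 0x1B = 0x99
  0x99 ⊕ 0xB9 = 0x20
  0x20 ⊕ 0x54 = 0x74

74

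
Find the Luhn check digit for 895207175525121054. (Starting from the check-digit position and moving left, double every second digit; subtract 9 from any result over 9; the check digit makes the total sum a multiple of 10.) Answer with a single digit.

Partial digits right→left: 4 5 0 1 2 1 5 2 5 5 7 1 7 0 2 5 9 8
Double every second digit counting from the check-digit position (so the 1st, 3rd, 5th, ... of the partial from the right).
  doubled (with −9 where >9): 8 0 4 1 1 5 5 4 9 → sum 37
  kept as-is: 5 1 1 2 5 1 0 5 8 → sum 28
Total = 37 + 28 = 65.
Check digit = (10 − (65 mod 10)) mod 10 = 5.

5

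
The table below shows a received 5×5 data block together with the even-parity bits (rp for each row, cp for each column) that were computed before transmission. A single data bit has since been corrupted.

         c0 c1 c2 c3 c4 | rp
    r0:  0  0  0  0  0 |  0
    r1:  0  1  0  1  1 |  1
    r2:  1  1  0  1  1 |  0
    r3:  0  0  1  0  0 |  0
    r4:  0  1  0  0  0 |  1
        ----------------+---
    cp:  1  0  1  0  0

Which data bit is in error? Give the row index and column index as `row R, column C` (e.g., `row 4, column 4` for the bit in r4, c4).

Recompute each row's even parity and compare to rp:
  r0: data parity 0, sent rp 0 → ok
  r1: data parity 1, sent rp 1 → ok
  r2: data parity 0, sent rp 0 → ok
  r3: data parity 1, sent rp 0 → mismatch
  r4: data parity 1, sent rp 1 → ok
Recompute each column's even parity and compare to cp:
  c0: data parity 1, sent cp 1 → ok
  c1: data parity 1, sent cp 0 → mismatch
  c2: data parity 1, sent cp 1 → ok
  c3: data parity 0, sent cp 0 → ok
  c4: data parity 0, sent cp 0 → ok
Exactly one row (r3) and one column (c1) fail → the flipped bit is at their intersection.

row 3, column 1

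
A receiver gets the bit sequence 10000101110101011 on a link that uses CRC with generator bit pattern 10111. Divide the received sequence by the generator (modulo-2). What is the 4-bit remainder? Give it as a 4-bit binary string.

Modulo-2 division of 10000101110101011 by 10111:
  pos 0: 10000 XOR 10111 = 00111
  pos 2: 11110 XOR 10111 = 01001
  pos 3: 10011 XOR 10111 = 00100
  pos 5: 10011 XOR 10111 = 00100
  pos 7: 10001 XOR 10111 = 00110
  pos 9: 11001 XOR 10111 = 01110
  pos 10: 11100 XOR 10111 = 01011
  pos 11: 10111 XOR 10111 = 00000
Remainder = 0001 (nonzero — an error is detected).

0001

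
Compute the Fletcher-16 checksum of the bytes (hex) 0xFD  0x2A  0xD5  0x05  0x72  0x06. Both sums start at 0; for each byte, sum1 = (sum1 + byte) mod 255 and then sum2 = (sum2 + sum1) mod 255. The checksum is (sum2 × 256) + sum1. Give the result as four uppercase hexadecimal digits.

187B

Running sums (mod 255):
  after byte 0 (0xFD): sum1=253, sum2=253
  after byte 1 (0x2A): sum1=40, sum2=38
  after byte 2 (0xD5): sum1=253, sum2=36
  after byte 3 (0x05): sum1=3, sum2=39
  after byte 4 (0x72): sum1=117, sum2=156
  after byte 5 (0x06): sum1=123, sum2=24
Checksum = sum2·256 + sum1 = 24·256 + 123 = 6267 = 0x187B.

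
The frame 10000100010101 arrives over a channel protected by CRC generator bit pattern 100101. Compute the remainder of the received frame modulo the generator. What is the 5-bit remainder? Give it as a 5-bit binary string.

Modulo-2 division of 10000100010101 by 100101:
  pos 0: 100001 XOR 100101 = 000100
  pos 3: 100000 XOR 100101 = 000101
  pos 6: 101101 XOR 100101 = 001000
  pos 8: 100001 XOR 100101 = 000100
Remainder = 00100 (nonzero — an error is detected).

00100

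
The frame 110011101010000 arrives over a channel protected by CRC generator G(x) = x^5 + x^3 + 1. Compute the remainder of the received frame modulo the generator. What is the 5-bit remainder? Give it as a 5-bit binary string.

00000

Modulo-2 division of 110011101010000 by 101001:
  pos 0: 110011 XOR 101001 = 011010
  pos 1: 110101 XOR 101001 = 011100
  pos 2: 111000 XOR 101001 = 010001
  pos 3: 100011 XOR 101001 = 001010
  pos 5: 101001 XOR 101001 = 000000
Remainder = 00000 (zero — the frame passes the CRC check).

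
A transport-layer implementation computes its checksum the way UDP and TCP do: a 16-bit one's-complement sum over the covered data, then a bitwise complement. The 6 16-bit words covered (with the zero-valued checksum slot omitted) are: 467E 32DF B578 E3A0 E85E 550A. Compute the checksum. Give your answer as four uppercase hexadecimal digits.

One's-complement addition (fold any carry out of bit 15 back into bit 0):
  0x467E + 0x32DF = 0x0795D
  0x795D + 0xB578 = 0x12ED5 → wrap carry → 0x2ED6
  0x2ED6 + 0xE3A0 = 0x11276 → wrap carry → 0x1277
  0x1277 + 0xE85E = 0x0FAD5
  0xFAD5 + 0x550A = 0x14FDF → wrap carry → 0x4FE0
One's-complement sum = 0x4FE0.
Checksum = ~0x4FE0 & 0xFFFF = 0xB01F.

B01F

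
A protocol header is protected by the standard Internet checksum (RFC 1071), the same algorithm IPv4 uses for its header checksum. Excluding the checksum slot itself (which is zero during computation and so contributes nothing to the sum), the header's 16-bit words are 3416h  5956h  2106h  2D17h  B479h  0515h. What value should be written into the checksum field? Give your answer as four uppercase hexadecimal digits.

One's-complement addition (fold any carry out of bit 15 back into bit 0):
  0x3416 + 0x5956 = 0x08D6C
  0x8D6C + 0x2106 = 0x0AE72
  0xAE72 + 0x2D17 = 0x0DB89
  0xDB89 + 0xB479 = 0x19002 → wrap carry → 0x9003
  0x9003 + 0x0515 = 0x09518
One's-complement sum = 0x9518.
Checksum = ~0x9518 & 0xFFFF = 0x6AE7.

6AE7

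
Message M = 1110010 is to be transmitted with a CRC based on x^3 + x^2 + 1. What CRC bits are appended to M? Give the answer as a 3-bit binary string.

000

Append 3 zeros: 1110010000. Divide by 1101 (XOR where the leading bit is 1):
  pos 0: 1110 XOR 1101 = 0011
  pos 2: 1101 XOR 1101 = 0000
Remainder (last 3 bits) = 000. This is the CRC / FCS.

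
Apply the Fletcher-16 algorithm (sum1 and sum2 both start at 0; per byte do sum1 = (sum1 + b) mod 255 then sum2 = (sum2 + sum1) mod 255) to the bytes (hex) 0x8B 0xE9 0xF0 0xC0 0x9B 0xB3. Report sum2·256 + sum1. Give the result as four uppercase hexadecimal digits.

C776

Running sums (mod 255):
  after byte 0 (0x8B): sum1=139, sum2=139
  after byte 1 (0xE9): sum1=117, sum2=1
  after byte 2 (0xF0): sum1=102, sum2=103
  after byte 3 (0xC0): sum1=39, sum2=142
  after byte 4 (0x9B): sum1=194, sum2=81
  after byte 5 (0xB3): sum1=118, sum2=199
Checksum = sum2·256 + sum1 = 199·256 + 118 = 51062 = 0xC776.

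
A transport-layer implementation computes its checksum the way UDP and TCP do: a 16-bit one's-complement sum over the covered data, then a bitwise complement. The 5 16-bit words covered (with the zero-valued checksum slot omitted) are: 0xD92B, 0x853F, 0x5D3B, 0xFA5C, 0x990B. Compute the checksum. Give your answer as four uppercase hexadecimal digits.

B0F0

One's-complement addition (fold any carry out of bit 15 back into bit 0):
  0xD92B + 0x853F = 0x15E6A → wrap carry → 0x5E6B
  0x5E6B + 0x5D3B = 0x0BBA6
  0xBBA6 + 0xFA5C = 0x1B602 → wrap carry → 0xB603
  0xB603 + 0x990B = 0x14F0E → wrap carry → 0x4F0F
One's-complement sum = 0x4F0F.
Checksum = ~0x4F0F & 0xFFFF = 0xB0F0.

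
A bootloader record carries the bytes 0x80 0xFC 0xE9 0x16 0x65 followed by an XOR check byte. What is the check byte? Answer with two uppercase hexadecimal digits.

XOR the bytes together:
  start with 0x80
  0x80 ⊕ 0xFC = 0x7C
  0x7C ⊕ 0xE9 = 0x95
  0x95 ⊕ 0x16 = 0x83
  0x83 ⊕ 0x65 = 0xE6

E6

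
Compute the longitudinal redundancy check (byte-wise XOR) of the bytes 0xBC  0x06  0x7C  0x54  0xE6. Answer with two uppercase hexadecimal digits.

XOR the bytes together:
  start with 0xBC
  0xBC ⊕ 0x06 = 0xBA
  0xBA ⊕ 0x7C = 0xC6
  0xC6 ⊕ 0x54 = 0x92
  0x92 ⊕ 0xE6 = 0x74

74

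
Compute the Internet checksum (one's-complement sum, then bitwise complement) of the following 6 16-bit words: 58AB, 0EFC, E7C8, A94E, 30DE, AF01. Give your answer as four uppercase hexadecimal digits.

2761

One's-complement addition (fold any carry out of bit 15 back into bit 0):
  0x58AB + 0x0EFC = 0x067A7
  0x67A7 + 0xE7C8 = 0x14F6F → wrap carry → 0x4F70
  0x4F70 + 0xA94E = 0x0F8BE
  0xF8BE + 0x30DE = 0x1299C → wrap carry → 0x299D
  0x299D + 0xAF01 = 0x0D89E
One's-complement sum = 0xD89E.
Checksum = ~0xD89E & 0xFFFF = 0x2761.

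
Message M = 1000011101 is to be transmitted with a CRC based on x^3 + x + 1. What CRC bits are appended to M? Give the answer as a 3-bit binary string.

111

Append 3 zeros: 1000011101000. Divide by 1011 (XOR where the leading bit is 1):
  pos 0: 1000 XOR 1011 = 0011
  pos 2: 1101 XOR 1011 = 0110
  pos 3: 1101 XOR 1011 = 0110
  pos 4: 1101 XOR 1011 = 0110
  pos 5: 1100 XOR 1011 = 0111
  pos 6: 1111 XOR 1011 = 0100
  pos 7: 1000 XOR 1011 = 0011
  pos 9: 1100 XOR 1011 = 0111
Remainder (last 3 bits) = 111. This is the CRC / FCS.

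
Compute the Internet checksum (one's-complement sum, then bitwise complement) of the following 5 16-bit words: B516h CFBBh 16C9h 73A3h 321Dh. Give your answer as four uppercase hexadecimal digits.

One's-complement addition (fold any carry out of bit 15 back into bit 0):
  0xB516 + 0xCFBB = 0x184D1 → wrap carry → 0x84D2
  0x84D2 + 0x16C9 = 0x09B9B
  0x9B9B + 0x73A3 = 0x10F3E → wrap carry → 0x0F3F
  0x0F3F + 0x321D = 0x0415C
One's-complement sum = 0x415C.
Checksum = ~0x415C & 0xFFFF = 0xBEA3.

BEA3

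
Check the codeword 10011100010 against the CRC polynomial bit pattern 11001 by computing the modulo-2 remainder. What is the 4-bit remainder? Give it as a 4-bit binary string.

1011

Modulo-2 division of 10011100010 by 11001:
  pos 0: 10011 XOR 11001 = 01010
  pos 1: 10101 XOR 11001 = 01100
  pos 2: 11000 XOR 11001 = 00001
  pos 6: 10010 XOR 11001 = 01011
Remainder = 1011 (nonzero — an error is detected).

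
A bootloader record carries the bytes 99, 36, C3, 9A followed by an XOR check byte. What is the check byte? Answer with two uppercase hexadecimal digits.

F6

XOR the bytes together:
  start with 0x99
  0x99 ⊕ 0x36 = 0xAF
  0xAF ⊕ 0xC3 = 0x6C
  0x6C ⊕ 0x9A = 0xF6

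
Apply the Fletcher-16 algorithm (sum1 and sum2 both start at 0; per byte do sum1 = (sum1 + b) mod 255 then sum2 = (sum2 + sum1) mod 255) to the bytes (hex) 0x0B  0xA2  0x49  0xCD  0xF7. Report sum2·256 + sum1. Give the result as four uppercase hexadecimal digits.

31BC

Running sums (mod 255):
  after byte 0 (0x0B): sum1=11, sum2=11
  after byte 1 (0xA2): sum1=173, sum2=184
  after byte 2 (0x49): sum1=246, sum2=175
  after byte 3 (0xCD): sum1=196, sum2=116
  after byte 4 (0xF7): sum1=188, sum2=49
Checksum = sum2·256 + sum1 = 49·256 + 188 = 12732 = 0x31BC.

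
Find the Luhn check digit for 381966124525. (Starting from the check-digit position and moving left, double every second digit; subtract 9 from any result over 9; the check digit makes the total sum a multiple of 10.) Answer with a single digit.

Partial digits right→left: 5 2 5 4 2 1 6 6 9 1 8 3
Double every second digit counting from the check-digit position (so the 1st, 3rd, 5th, ... of the partial from the right).
  doubled (with −9 where >9): 1 1 4 3 9 7 → sum 25
  kept as-is: 2 4 1 6 1 3 → sum 17
Total = 25 + 17 = 42.
Check digit = (10 − (42 mod 10)) mod 10 = 8.

8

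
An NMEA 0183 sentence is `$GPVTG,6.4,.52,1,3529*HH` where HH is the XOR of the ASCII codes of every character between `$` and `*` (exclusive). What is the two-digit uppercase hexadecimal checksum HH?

6B

XOR the ASCII codes of the payload characters:
  'G' = 0x47 → acc = 0x47
  'P' = 0x50 → acc = 0x17
  'V' = 0x56 → acc = 0x41
  'T' = 0x54 → acc = 0x15
  'G' = 0x47 → acc = 0x52
  ',' = 0x2C → acc = 0x7E
  '6' = 0x36 → acc = 0x48
  '.' = 0x2E → acc = 0x66
  '4' = 0x34 → acc = 0x52
  ',' = 0x2C → acc = 0x7E
  '.' = 0x2E → acc = 0x50
  '5' = 0x35 → acc = 0x65
  '2' = 0x32 → acc = 0x57
  ',' = 0x2C → acc = 0x7B
  '1' = 0x31 → acc = 0x4A
  ',' = 0x2C → acc = 0x66
  '3' = 0x33 → acc = 0x55
  '5' = 0x35 → acc = 0x60
  '2' = 0x32 → acc = 0x52
  '9' = 0x39 → acc = 0x6B
Checksum = 0x6B.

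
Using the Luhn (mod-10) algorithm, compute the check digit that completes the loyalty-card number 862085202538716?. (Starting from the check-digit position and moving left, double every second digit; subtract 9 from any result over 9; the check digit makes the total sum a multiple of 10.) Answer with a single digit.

5

Partial digits right→left: 6 1 7 8 3 5 2 0 2 5 8 0 2 6 8
Double every second digit counting from the check-digit position (so the 1st, 3rd, 5th, ... of the partial from the right).
  doubled (with −9 where >9): 3 5 6 4 4 7 4 7 → sum 40
  kept as-is: 1 8 5 0 5 0 6 → sum 25
Total = 40 + 25 = 65.
Check digit = (10 − (65 mod 10)) mod 10 = 5.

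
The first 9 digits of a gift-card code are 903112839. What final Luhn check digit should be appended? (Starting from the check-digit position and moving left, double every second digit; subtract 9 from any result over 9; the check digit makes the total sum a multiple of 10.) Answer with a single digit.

1

Partial digits right→left: 9 3 8 2 1 1 3 0 9
Double every second digit counting from the check-digit position (so the 1st, 3rd, 5th, ... of the partial from the right).
  doubled (with −9 where >9): 9 7 2 6 9 → sum 33
  kept as-is: 3 2 1 0 → sum 6
Total = 33 + 6 = 39.
Check digit = (10 − (39 mod 10)) mod 10 = 1.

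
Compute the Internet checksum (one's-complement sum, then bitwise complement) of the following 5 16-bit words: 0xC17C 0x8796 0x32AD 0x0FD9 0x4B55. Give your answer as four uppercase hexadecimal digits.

One's-complement addition (fold any carry out of bit 15 back into bit 0):
  0xC17C + 0x8796 = 0x14912 → wrap carry → 0x4913
  0x4913 + 0x32AD = 0x07BC0
  0x7BC0 + 0x0FD9 = 0x08B99
  0x8B99 + 0x4B55 = 0x0D6EE
One's-complement sum = 0xD6EE.
Checksum = ~0xD6EE & 0xFFFF = 0x2911.

2911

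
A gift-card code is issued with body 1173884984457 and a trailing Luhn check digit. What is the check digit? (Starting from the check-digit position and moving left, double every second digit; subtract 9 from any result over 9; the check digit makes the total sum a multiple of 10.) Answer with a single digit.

Partial digits right→left: 7 5 4 4 8 9 4 8 8 3 7 1 1
Double every second digit counting from the check-digit position (so the 1st, 3rd, 5th, ... of the partial from the right).
  doubled (with −9 where >9): 5 8 7 8 7 5 2 → sum 42
  kept as-is: 5 4 9 8 3 1 → sum 30
Total = 42 + 30 = 72.
Check digit = (10 − (72 mod 10)) mod 10 = 8.

8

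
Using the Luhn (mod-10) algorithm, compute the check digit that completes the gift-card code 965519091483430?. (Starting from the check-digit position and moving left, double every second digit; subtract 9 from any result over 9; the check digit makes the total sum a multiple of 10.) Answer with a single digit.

2

Partial digits right→left: 0 3 4 3 8 4 1 9 0 9 1 5 5 6 9
Double every second digit counting from the check-digit position (so the 1st, 3rd, 5th, ... of the partial from the right).
  doubled (with −9 where >9): 0 8 7 2 0 2 1 9 → sum 29
  kept as-is: 3 3 4 9 9 5 6 → sum 39
Total = 29 + 39 = 68.
Check digit = (10 − (68 mod 10)) mod 10 = 2.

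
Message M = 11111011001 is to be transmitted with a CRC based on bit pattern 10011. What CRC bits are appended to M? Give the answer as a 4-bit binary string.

Append 4 zeros: 111110110010000. Divide by 10011 (XOR where the leading bit is 1):
  pos 0: 11111 XOR 10011 = 01100
  pos 1: 11000 XOR 10011 = 01011
  pos 2: 10111 XOR 10011 = 00100
  pos 4: 10010 XOR 10011 = 00001
  pos 8: 10100 XOR 10011 = 00111
  pos 10: 11100 XOR 10011 = 01111
Remainder (last 4 bits) = 1111. This is the CRC / FCS.

1111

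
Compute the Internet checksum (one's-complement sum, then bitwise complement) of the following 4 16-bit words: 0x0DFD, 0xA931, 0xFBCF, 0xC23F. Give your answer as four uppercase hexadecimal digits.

8AC1

One's-complement addition (fold any carry out of bit 15 back into bit 0):
  0x0DFD + 0xA931 = 0x0B72E
  0xB72E + 0xFBCF = 0x1B2FD → wrap carry → 0xB2FE
  0xB2FE + 0xC23F = 0x1753D → wrap carry → 0x753E
One's-complement sum = 0x753E.
Checksum = ~0x753E & 0xFFFF = 0x8AC1.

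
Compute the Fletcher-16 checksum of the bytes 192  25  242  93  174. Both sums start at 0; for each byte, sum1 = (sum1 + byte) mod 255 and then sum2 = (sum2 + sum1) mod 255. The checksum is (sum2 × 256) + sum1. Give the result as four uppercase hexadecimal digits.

Running sums (mod 255):
  after byte 0 (192): sum1=192, sum2=192
  after byte 1 (25): sum1=217, sum2=154
  after byte 2 (242): sum1=204, sum2=103
  after byte 3 (93): sum1=42, sum2=145
  after byte 4 (174): sum1=216, sum2=106
Checksum = sum2·256 + sum1 = 106·256 + 216 = 27352 = 0x6AD8.

6AD8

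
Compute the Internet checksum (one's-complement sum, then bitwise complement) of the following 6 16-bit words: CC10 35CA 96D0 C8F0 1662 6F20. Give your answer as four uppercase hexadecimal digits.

One's-complement addition (fold any carry out of bit 15 back into bit 0):
  0xCC10 + 0x35CA = 0x101DA → wrap carry → 0x01DB
  0x01DB + 0x96D0 = 0x098AB
  0x98AB + 0xC8F0 = 0x1619B → wrap carry → 0x619C
  0x619C + 0x1662 = 0x077FE
  0x77FE + 0x6F20 = 0x0E71E
One's-complement sum = 0xE71E.
Checksum = ~0xE71E & 0xFFFF = 0x18E1.

18E1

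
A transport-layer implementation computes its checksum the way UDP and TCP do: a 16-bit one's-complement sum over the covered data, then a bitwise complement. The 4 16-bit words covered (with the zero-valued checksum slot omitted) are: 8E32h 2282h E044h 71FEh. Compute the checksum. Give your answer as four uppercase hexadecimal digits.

FD07

One's-complement addition (fold any carry out of bit 15 back into bit 0):
  0x8E32 + 0x2282 = 0x0B0B4
  0xB0B4 + 0xE044 = 0x190F8 → wrap carry → 0x90F9
  0x90F9 + 0x71FE = 0x102F7 → wrap carry → 0x02F8
One's-complement sum = 0x02F8.
Checksum = ~0x02F8 & 0xFFFF = 0xFD07.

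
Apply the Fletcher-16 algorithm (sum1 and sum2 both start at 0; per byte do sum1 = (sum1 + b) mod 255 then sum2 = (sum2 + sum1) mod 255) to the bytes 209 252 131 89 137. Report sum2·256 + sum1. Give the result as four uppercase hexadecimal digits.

D335

Running sums (mod 255):
  after byte 0 (209): sum1=209, sum2=209
  after byte 1 (252): sum1=206, sum2=160
  after byte 2 (131): sum1=82, sum2=242
  after byte 3 (89): sum1=171, sum2=158
  after byte 4 (137): sum1=53, sum2=211
Checksum = sum2·256 + sum1 = 211·256 + 53 = 54069 = 0xD335.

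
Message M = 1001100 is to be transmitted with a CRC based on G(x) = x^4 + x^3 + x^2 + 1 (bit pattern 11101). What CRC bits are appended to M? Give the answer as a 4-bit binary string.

Append 4 zeros: 10011000000. Divide by 11101 (XOR where the leading bit is 1):
  pos 0: 10011 XOR 11101 = 01110
  pos 1: 11100 XOR 11101 = 00001
  pos 5: 10000 XOR 11101 = 01101
  pos 6: 11010 XOR 11101 = 00111
Remainder (last 4 bits) = 0111. This is the CRC / FCS.

0111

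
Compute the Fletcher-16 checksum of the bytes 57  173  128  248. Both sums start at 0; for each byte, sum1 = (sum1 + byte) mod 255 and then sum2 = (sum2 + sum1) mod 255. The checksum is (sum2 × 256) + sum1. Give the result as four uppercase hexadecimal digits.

Running sums (mod 255):
  after byte 0 (57): sum1=57, sum2=57
  after byte 1 (173): sum1=230, sum2=32
  after byte 2 (128): sum1=103, sum2=135
  after byte 3 (248): sum1=96, sum2=231
Checksum = sum2·256 + sum1 = 231·256 + 96 = 59232 = 0xE760.

E760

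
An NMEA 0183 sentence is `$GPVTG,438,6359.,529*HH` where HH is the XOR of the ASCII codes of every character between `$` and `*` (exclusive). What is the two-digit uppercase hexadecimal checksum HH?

XOR the ASCII codes of the payload characters:
  'G' = 0x47 → acc = 0x47
  'P' = 0x50 → acc = 0x17
  'V' = 0x56 → acc = 0x41
  'T' = 0x54 → acc = 0x15
  'G' = 0x47 → acc = 0x52
  ',' = 0x2C → acc = 0x7E
  '4' = 0x34 → acc = 0x4A
  '3' = 0x33 → acc = 0x79
  '8' = 0x38 → acc = 0x41
  ',' = 0x2C → acc = 0x6D
  '6' = 0x36 → acc = 0x5B
  '3' = 0x33 → acc = 0x68
  '5' = 0x35 → acc = 0x5D
  '9' = 0x39 → acc = 0x64
  '.' = 0x2E → acc = 0x4A
  ',' = 0x2C → acc = 0x66
  '5' = 0x35 → acc = 0x53
  '2' = 0x32 → acc = 0x61
  '9' = 0x39 → acc = 0x58
Checksum = 0x58.

58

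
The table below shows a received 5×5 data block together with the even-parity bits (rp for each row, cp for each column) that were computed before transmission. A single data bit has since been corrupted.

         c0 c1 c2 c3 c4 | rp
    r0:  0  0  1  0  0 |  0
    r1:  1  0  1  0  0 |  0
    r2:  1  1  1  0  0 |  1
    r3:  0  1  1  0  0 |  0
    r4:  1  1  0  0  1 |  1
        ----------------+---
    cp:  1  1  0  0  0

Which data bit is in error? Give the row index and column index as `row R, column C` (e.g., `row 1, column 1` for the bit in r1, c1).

Recompute each row's even parity and compare to rp:
  r0: data parity 1, sent rp 0 → mismatch
  r1: data parity 0, sent rp 0 → ok
  r2: data parity 1, sent rp 1 → ok
  r3: data parity 0, sent rp 0 → ok
  r4: data parity 1, sent rp 1 → ok
Recompute each column's even parity and compare to cp:
  c0: data parity 1, sent cp 1 → ok
  c1: data parity 1, sent cp 1 → ok
  c2: data parity 0, sent cp 0 → ok
  c3: data parity 0, sent cp 0 → ok
  c4: data parity 1, sent cp 0 → mismatch
Exactly one row (r0) and one column (c4) fail → the flipped bit is at their intersection.

row 0, column 4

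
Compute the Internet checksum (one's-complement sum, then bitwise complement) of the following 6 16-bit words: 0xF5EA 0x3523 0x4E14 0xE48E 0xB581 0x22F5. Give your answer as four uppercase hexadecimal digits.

C9D7

One's-complement addition (fold any carry out of bit 15 back into bit 0):
  0xF5EA + 0x3523 = 0x12B0D → wrap carry → 0x2B0E
  0x2B0E + 0x4E14 = 0x07922
  0x7922 + 0xE48E = 0x15DB0 → wrap carry → 0x5DB1
  0x5DB1 + 0xB581 = 0x11332 → wrap carry → 0x1333
  0x1333 + 0x22F5 = 0x03628
One's-complement sum = 0x3628.
Checksum = ~0x3628 & 0xFFFF = 0xC9D7.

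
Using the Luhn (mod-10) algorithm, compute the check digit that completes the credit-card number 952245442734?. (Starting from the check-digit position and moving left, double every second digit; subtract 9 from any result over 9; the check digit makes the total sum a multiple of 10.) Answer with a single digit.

9

Partial digits right→left: 4 3 7 2 4 4 5 4 2 2 5 9
Double every second digit counting from the check-digit position (so the 1st, 3rd, 5th, ... of the partial from the right).
  doubled (with −9 where >9): 8 5 8 1 4 1 → sum 27
  kept as-is: 3 2 4 4 2 9 → sum 24
Total = 27 + 24 = 51.
Check digit = (10 − (51 mod 10)) mod 10 = 9.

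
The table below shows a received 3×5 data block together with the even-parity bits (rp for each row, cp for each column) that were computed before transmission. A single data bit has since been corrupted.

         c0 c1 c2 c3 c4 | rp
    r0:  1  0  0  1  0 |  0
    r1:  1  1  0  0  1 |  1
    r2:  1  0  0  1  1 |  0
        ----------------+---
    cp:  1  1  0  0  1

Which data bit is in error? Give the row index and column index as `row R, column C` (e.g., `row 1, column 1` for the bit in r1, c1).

row 2, column 4

Recompute each row's even parity and compare to rp:
  r0: data parity 0, sent rp 0 → ok
  r1: data parity 1, sent rp 1 → ok
  r2: data parity 1, sent rp 0 → mismatch
Recompute each column's even parity and compare to cp:
  c0: data parity 1, sent cp 1 → ok
  c1: data parity 1, sent cp 1 → ok
  c2: data parity 0, sent cp 0 → ok
  c3: data parity 0, sent cp 0 → ok
  c4: data parity 0, sent cp 1 → mismatch
Exactly one row (r2) and one column (c4) fail → the flipped bit is at their intersection.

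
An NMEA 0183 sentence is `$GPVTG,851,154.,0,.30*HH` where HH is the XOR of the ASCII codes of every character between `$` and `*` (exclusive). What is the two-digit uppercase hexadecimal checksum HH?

XOR the ASCII codes of the payload characters:
  'G' = 0x47 → acc = 0x47
  'P' = 0x50 → acc = 0x17
  'V' = 0x56 → acc = 0x41
  'T' = 0x54 → acc = 0x15
  'G' = 0x47 → acc = 0x52
  ',' = 0x2C → acc = 0x7E
  '8' = 0x38 → acc = 0x46
  '5' = 0x35 → acc = 0x73
  '1' = 0x31 → acc = 0x42
  ',' = 0x2C → acc = 0x6E
  '1' = 0x31 → acc = 0x5F
  '5' = 0x35 → acc = 0x6A
  '4' = 0x34 → acc = 0x5E
  '.' = 0x2E → acc = 0x70
  ',' = 0x2C → acc = 0x5C
  '0' = 0x30 → acc = 0x6C
  ',' = 0x2C → acc = 0x40
  '.' = 0x2E → acc = 0x6E
  '3' = 0x33 → acc = 0x5D
  '0' = 0x30 → acc = 0x6D
Checksum = 0x6D.

6D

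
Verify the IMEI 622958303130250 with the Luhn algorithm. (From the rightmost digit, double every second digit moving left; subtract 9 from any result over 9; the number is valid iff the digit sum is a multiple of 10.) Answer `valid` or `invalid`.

From the right, keep odd positions and double even positions (subtract 9 from any doubled value over 9):
  doubled (positions 2,4,...): 1 0 2 0 7 9 4 → sum 23
  kept (positions 1,3,...): 0 2 3 3 3 5 2 6 → sum 24
Total = 47.
47 mod 10 = 7, so the number is invalid.

invalid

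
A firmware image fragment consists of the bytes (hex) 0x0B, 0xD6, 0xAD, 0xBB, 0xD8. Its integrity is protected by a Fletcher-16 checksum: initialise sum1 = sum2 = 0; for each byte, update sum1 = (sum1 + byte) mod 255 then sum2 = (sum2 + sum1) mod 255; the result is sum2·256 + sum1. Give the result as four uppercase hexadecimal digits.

EB24

Running sums (mod 255):
  after byte 0 (0x0B): sum1=11, sum2=11
  after byte 1 (0xD6): sum1=225, sum2=236
  after byte 2 (0xAD): sum1=143, sum2=124
  after byte 3 (0xBB): sum1=75, sum2=199
  after byte 4 (0xD8): sum1=36, sum2=235
Checksum = sum2·256 + sum1 = 235·256 + 36 = 60196 = 0xEB24.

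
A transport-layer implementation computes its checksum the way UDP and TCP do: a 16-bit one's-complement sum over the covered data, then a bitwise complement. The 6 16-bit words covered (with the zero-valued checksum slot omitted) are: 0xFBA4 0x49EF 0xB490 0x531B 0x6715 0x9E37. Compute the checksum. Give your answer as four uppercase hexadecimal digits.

AD72

One's-complement addition (fold any carry out of bit 15 back into bit 0):
  0xFBA4 + 0x49EF = 0x14593 → wrap carry → 0x4594
  0x4594 + 0xB490 = 0x0FA24
  0xFA24 + 0x531B = 0x14D3F → wrap carry → 0x4D40
  0x4D40 + 0x6715 = 0x0B455
  0xB455 + 0x9E37 = 0x1528C → wrap carry → 0x528D
One's-complement sum = 0x528D.
Checksum = ~0x528D & 0xFFFF = 0xAD72.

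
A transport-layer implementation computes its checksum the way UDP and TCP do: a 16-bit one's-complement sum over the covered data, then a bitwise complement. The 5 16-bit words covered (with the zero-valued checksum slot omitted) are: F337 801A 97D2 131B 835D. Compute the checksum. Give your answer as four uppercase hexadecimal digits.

One's-complement addition (fold any carry out of bit 15 back into bit 0):
  0xF337 + 0x801A = 0x17351 → wrap carry → 0x7352
  0x7352 + 0x97D2 = 0x10B24 → wrap carry → 0x0B25
  0x0B25 + 0x131B = 0x01E40
  0x1E40 + 0x835D = 0x0A19D
One's-complement sum = 0xA19D.
Checksum = ~0xA19D & 0xFFFF = 0x5E62.

5E62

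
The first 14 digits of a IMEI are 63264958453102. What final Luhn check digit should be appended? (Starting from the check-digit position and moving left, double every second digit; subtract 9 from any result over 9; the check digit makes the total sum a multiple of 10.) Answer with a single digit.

4

Partial digits right→left: 2 0 1 3 5 4 8 5 9 4 6 2 3 6
Double every second digit counting from the check-digit position (so the 1st, 3rd, 5th, ... of the partial from the right).
  doubled (with −9 where >9): 4 2 1 7 9 3 6 → sum 32
  kept as-is: 0 3 4 5 4 2 6 → sum 24
Total = 32 + 24 = 56.
Check digit = (10 − (56 mod 10)) mod 10 = 4.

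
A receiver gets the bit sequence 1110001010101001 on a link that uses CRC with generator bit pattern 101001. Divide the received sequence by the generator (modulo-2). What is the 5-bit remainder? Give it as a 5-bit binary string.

Modulo-2 division of 1110001010101001 by 101001:
  pos 0: 111000 XOR 101001 = 010001
  pos 1: 100011 XOR 101001 = 001010
  pos 3: 101001 XOR 101001 = 000000
  pos 10: 101001 XOR 101001 = 000000
Remainder = 00000 (zero — the frame passes the CRC check).

00000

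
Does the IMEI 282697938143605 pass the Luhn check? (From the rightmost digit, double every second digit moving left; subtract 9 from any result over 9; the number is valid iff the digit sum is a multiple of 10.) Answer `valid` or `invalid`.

From the right, keep odd positions and double even positions (subtract 9 from any doubled value over 9):
  doubled (positions 2,4,...): 0 6 2 6 5 3 7 → sum 29
  kept (positions 1,3,...): 5 6 4 8 9 9 2 2 → sum 45
Total = 74.
74 mod 10 = 4, so the number is invalid.

invalid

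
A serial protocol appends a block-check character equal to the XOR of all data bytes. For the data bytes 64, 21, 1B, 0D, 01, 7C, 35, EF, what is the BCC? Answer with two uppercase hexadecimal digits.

XOR the bytes together:
  start with 0x64
  0x64 ⊕ 0x21 = 0x45
  0x45 ⊕ 0x1B = 0x5E
  0x5E ⊕ 0x0D = 0x53
  0x53 ⊕ 0x01 = 0x52
  0x52 ⊕ 0x7C = 0x2E
  0x2E ⊕ 0x35 = 0x1B
  0x1B ⊕ 0xEF = 0xF4

F4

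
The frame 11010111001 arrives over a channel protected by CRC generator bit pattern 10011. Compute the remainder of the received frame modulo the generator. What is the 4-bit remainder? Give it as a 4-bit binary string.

1010

Modulo-2 division of 11010111001 by 10011:
  pos 0: 11010 XOR 10011 = 01001
  pos 1: 10011 XOR 10011 = 00000
  pos 6: 11001 XOR 10011 = 01010
Remainder = 1010 (nonzero — an error is detected).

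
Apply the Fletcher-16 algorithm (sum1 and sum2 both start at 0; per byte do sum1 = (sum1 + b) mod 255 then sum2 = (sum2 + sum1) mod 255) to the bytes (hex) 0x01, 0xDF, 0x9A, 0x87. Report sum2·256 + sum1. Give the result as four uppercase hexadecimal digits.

Running sums (mod 255):
  after byte 0 (0x01): sum1=1, sum2=1
  after byte 1 (0xDF): sum1=224, sum2=225
  after byte 2 (0x9A): sum1=123, sum2=93
  after byte 3 (0x87): sum1=3, sum2=96
Checksum = sum2·256 + sum1 = 96·256 + 3 = 24579 = 0x6003.

6003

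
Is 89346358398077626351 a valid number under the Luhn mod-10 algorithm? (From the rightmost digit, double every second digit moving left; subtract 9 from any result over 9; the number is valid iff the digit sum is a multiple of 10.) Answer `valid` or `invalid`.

From the right, keep odd positions and double even positions (subtract 9 from any doubled value over 9):
  doubled (positions 2,4,...): 1 3 3 5 7 6 1 3 6 7 → sum 42
  kept (positions 1,3,...): 1 3 2 7 0 9 8 3 4 9 → sum 46
Total = 88.
88 mod 10 = 8, so the number is invalid.

invalid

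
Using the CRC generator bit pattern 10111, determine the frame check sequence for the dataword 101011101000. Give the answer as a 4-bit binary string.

0011

Append 4 zeros: 1010111010000000. Divide by 10111 (XOR where the leading bit is 1):
  pos 0: 10101 XOR 10111 = 00010
  pos 3: 10110 XOR 10111 = 00001
  pos 7: 11000 XOR 10111 = 01111
  pos 8: 11110 XOR 10111 = 01001
  pos 9: 10010 XOR 10111 = 00101
  pos 11: 10100 XOR 10111 = 00011
Remainder (last 4 bits) = 0011. This is the CRC / FCS.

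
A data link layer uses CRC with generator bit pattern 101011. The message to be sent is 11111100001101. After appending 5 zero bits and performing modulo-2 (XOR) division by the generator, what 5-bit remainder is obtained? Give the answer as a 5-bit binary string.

00111

Append 5 zeros: 1111110000110100000. Divide by 101011 (XOR where the leading bit is 1):
  pos 0: 111111 XOR 101011 = 010100
  pos 1: 101000 XOR 101011 = 000011
  pos 5: 110001 XOR 101011 = 011010
  pos 6: 110101 XOR 101011 = 011110
  pos 7: 111100 XOR 101011 = 010111
  pos 8: 101111 XOR 101011 = 000100
  pos 11: 100000 XOR 101011 = 001011
  pos 13: 101100 XOR 101011 = 000111
Remainder (last 5 bits) = 00111. This is the CRC / FCS.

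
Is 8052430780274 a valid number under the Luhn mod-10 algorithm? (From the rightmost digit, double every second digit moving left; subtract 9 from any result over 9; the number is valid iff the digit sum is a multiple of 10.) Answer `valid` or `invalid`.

From the right, keep odd positions and double even positions (subtract 9 from any doubled value over 9):
  doubled (positions 2,4,...): 5 0 5 6 4 0 → sum 20
  kept (positions 1,3,...): 4 2 8 0 4 5 8 → sum 31
Total = 51.
51 mod 10 = 1, so the number is invalid.

invalid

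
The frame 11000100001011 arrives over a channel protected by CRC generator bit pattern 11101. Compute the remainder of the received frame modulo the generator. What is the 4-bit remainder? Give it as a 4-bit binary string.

0000

Modulo-2 division of 11000100001011 by 11101:
  pos 0: 11000 XOR 11101 = 00101
  pos 2: 10110 XOR 11101 = 01011
  pos 3: 10110 XOR 11101 = 01011
  pos 4: 10110 XOR 11101 = 01011
  pos 5: 10110 XOR 11101 = 01011
  pos 6: 10111 XOR 11101 = 01010
  pos 7: 10100 XOR 11101 = 01001
  pos 8: 10011 XOR 11101 = 01110
  pos 9: 11101 XOR 11101 = 00000
Remainder = 0000 (zero — the frame passes the CRC check).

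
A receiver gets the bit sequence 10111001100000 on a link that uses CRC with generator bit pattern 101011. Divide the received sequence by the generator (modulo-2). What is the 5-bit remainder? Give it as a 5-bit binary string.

Modulo-2 division of 10111001100000 by 101011:
  pos 0: 101110 XOR 101011 = 000101
  pos 3: 101011 XOR 101011 = 000000
Remainder = 00000 (zero — the frame passes the CRC check).

00000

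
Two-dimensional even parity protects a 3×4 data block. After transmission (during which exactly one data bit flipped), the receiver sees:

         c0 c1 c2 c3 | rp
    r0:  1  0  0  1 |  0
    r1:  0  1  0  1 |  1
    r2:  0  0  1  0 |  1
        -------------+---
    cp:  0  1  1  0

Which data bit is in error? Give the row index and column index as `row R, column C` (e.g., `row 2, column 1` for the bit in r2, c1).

row 1, column 0

Recompute each row's even parity and compare to rp:
  r0: data parity 0, sent rp 0 → ok
  r1: data parity 0, sent rp 1 → mismatch
  r2: data parity 1, sent rp 1 → ok
Recompute each column's even parity and compare to cp:
  c0: data parity 1, sent cp 0 → mismatch
  c1: data parity 1, sent cp 1 → ok
  c2: data parity 1, sent cp 1 → ok
  c3: data parity 0, sent cp 0 → ok
Exactly one row (r1) and one column (c0) fail → the flipped bit is at their intersection.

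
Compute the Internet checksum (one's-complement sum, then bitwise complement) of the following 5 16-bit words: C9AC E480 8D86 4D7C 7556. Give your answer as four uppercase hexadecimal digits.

0179

One's-complement addition (fold any carry out of bit 15 back into bit 0):
  0xC9AC + 0xE480 = 0x1AE2C → wrap carry → 0xAE2D
  0xAE2D + 0x8D86 = 0x13BB3 → wrap carry → 0x3BB4
  0x3BB4 + 0x4D7C = 0x08930
  0x8930 + 0x7556 = 0x0FE86
One's-complement sum = 0xFE86.
Checksum = ~0xFE86 & 0xFFFF = 0x0179.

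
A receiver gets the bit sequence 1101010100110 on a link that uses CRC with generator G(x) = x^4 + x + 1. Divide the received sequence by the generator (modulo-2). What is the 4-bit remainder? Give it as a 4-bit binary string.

Modulo-2 division of 1101010100110 by 10011:
  pos 0: 11010 XOR 10011 = 01001
  pos 1: 10011 XOR 10011 = 00000
  pos 7: 10011 XOR 10011 = 00000
Remainder = 0000 (zero — the frame passes the CRC check).

0000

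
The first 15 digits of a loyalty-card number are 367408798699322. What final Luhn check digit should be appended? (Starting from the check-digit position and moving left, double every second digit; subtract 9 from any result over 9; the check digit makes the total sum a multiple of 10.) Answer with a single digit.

4

Partial digits right→left: 2 2 3 9 9 6 8 9 7 8 0 4 7 6 3
Double every second digit counting from the check-digit position (so the 1st, 3rd, 5th, ... of the partial from the right).
  doubled (with −9 where >9): 4 6 9 7 5 0 5 6 → sum 42
  kept as-is: 2 9 6 9 8 4 6 → sum 44
Total = 42 + 44 = 86.
Check digit = (10 − (86 mod 10)) mod 10 = 4.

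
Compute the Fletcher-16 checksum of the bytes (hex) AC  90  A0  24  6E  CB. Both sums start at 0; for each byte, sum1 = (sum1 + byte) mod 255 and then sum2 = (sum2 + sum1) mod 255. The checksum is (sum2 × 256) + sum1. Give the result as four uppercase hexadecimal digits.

Running sums (mod 255):
  after byte 0 (AC): sum1=172, sum2=172
  after byte 1 (90): sum1=61, sum2=233
  after byte 2 (A0): sum1=221, sum2=199
  after byte 3 (24): sum1=2, sum2=201
  after byte 4 (6E): sum1=112, sum2=58
  after byte 5 (CB): sum1=60, sum2=118
Checksum = sum2·256 + sum1 = 118·256 + 60 = 30268 = 0x763C.

763C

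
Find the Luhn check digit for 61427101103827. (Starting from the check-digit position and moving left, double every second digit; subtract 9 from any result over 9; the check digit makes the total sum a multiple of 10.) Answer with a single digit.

Partial digits right→left: 7 2 8 3 0 1 1 0 1 7 2 4 1 6
Double every second digit counting from the check-digit position (so the 1st, 3rd, 5th, ... of the partial from the right).
  doubled (with −9 where >9): 5 7 0 2 2 4 2 → sum 22
  kept as-is: 2 3 1 0 7 4 6 → sum 23
Total = 22 + 23 = 45.
Check digit = (10 − (45 mod 10)) mod 10 = 5.

5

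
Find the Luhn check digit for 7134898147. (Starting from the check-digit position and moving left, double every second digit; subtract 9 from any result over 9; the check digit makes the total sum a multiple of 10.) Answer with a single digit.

Partial digits right→left: 7 4 1 8 9 8 4 3 1 7
Double every second digit counting from the check-digit position (so the 1st, 3rd, 5th, ... of the partial from the right).
  doubled (with −9 where >9): 5 2 9 8 2 → sum 26
  kept as-is: 4 8 8 3 7 → sum 30
Total = 26 + 30 = 56.
Check digit = (10 − (56 mod 10)) mod 10 = 4.

4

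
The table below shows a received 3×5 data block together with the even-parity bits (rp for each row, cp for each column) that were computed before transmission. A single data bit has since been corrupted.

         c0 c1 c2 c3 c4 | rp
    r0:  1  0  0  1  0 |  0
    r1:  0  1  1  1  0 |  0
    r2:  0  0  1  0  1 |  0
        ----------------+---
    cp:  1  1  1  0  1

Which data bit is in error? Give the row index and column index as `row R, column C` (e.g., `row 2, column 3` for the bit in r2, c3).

row 1, column 2

Recompute each row's even parity and compare to rp:
  r0: data parity 0, sent rp 0 → ok
  r1: data parity 1, sent rp 0 → mismatch
  r2: data parity 0, sent rp 0 → ok
Recompute each column's even parity and compare to cp:
  c0: data parity 1, sent cp 1 → ok
  c1: data parity 1, sent cp 1 → ok
  c2: data parity 0, sent cp 1 → mismatch
  c3: data parity 0, sent cp 0 → ok
  c4: data parity 1, sent cp 1 → ok
Exactly one row (r1) and one column (c2) fail → the flipped bit is at their intersection.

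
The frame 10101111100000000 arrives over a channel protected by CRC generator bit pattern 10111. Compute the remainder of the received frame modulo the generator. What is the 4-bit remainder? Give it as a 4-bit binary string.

Modulo-2 division of 10101111100000000 by 10111:
  pos 0: 10101 XOR 10111 = 00010
  pos 3: 10111 XOR 10111 = 00000
  pos 8: 10000 XOR 10111 = 00111
  pos 10: 11100 XOR 10111 = 01011
  pos 11: 10110 XOR 10111 = 00001
Remainder = 0010 (nonzero — an error is detected).

0010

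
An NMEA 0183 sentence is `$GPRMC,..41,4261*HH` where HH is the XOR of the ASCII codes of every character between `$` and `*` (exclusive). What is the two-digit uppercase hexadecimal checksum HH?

XOR the ASCII codes of the payload characters:
  'G' = 0x47 → acc = 0x47
  'P' = 0x50 → acc = 0x17
  'R' = 0x52 → acc = 0x45
  'M' = 0x4D → acc = 0x08
  'C' = 0x43 → acc = 0x4B
  ',' = 0x2C → acc = 0x67
  '.' = 0x2E → acc = 0x49
  '.' = 0x2E → acc = 0x67
  '4' = 0x34 → acc = 0x53
  '1' = 0x31 → acc = 0x62
  ',' = 0x2C → acc = 0x4E
  '4' = 0x34 → acc = 0x7A
  '2' = 0x32 → acc = 0x48
  '6' = 0x36 → acc = 0x7E
  '1' = 0x31 → acc = 0x4F
Checksum = 0x4F.

4F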